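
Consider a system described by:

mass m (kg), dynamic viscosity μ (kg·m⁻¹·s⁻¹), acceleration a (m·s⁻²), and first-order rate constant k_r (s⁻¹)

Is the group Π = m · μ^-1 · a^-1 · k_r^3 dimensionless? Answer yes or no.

yes

Sum the exponent of each base dimension across the product:
  M: [m]_M − [μ]_M − [a]_M + 3·[k_r]_M = (1) − (1) − (0) + 3·(0) = 0
  L: [m]_L − [μ]_L − [a]_L + 3·[k_r]_L = (0) − (-1) − (1) + 3·(0) = 0
  T: [m]_T − [μ]_T − [a]_T + 3·[k_r]_T = (0) − (-1) − (-2) + 3·(-1) = 0
  I: [m]_I − [μ]_I − [a]_I + 3·[k_r]_I = (0) − (0) − (0) + 3·(0) = 0
All base exponents vanish — dimensionless.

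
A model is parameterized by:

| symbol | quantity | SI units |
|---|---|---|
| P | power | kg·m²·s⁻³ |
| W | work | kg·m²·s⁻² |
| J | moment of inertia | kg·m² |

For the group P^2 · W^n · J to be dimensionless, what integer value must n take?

-3

Balance the M exponent: (1)·n from W, plus 2·(1) + (1) = 3 from the rest, must sum to zero.
n + 3 = 0, so n = -3.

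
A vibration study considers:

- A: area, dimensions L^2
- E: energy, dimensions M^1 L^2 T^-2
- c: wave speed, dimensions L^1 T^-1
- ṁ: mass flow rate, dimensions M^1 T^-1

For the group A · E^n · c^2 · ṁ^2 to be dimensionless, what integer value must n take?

-2

Balance the M exponent: (1)·n from E, plus (0) + 2·(0) + 2·(1) = 2 from the rest, must sum to zero.
n + 2 = 0, so n = -2.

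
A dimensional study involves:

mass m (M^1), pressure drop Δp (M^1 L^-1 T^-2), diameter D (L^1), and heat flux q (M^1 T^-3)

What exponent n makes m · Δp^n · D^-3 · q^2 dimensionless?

-3

Balance the M exponent: (1)·n from Δp, plus (1) − 3·(0) + 2·(1) = 3 from the rest, must sum to zero.
n + 3 = 0, so n = -3.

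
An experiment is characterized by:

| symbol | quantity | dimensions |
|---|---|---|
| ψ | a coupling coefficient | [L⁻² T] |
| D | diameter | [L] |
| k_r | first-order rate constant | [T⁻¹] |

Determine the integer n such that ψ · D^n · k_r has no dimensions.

Balance the L exponent: (1)·n from D, plus (-2) + (0) = -2 from the rest, must sum to zero.
n − 2 = 0, so n = 2.

2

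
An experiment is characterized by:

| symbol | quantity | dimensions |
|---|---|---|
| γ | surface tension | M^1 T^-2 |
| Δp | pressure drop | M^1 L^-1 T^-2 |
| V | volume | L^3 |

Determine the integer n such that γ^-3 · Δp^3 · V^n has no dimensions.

Balance the L exponent: (3)·n from V, plus −3·(0) + 3·(-1) = -3 from the rest, must sum to zero.
3n − 3 = 0, so n = 1.

1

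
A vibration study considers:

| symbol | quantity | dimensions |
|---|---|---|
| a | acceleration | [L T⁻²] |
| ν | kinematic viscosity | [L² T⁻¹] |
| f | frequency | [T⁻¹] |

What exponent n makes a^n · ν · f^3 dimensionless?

Balance the L exponent: (1)·n from a, plus (2) + 3·(0) = 2 from the rest, must sum to zero.
n + 2 = 0, so n = -2.

-2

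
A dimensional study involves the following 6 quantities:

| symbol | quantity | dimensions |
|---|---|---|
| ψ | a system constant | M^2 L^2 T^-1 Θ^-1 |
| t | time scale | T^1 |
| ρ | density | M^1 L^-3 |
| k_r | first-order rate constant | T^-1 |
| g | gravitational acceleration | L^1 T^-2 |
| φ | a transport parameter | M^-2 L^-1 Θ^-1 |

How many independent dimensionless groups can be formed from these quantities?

There are 6 variables and 4 base dimensions (M, L, T, Θ).
The dimension matrix has rank 4.
Independent dimensionless groups: 6 − 4 = 2.

2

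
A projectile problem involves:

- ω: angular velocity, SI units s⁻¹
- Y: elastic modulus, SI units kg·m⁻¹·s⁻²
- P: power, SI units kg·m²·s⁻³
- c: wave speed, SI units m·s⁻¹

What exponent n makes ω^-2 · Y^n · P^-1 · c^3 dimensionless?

1

Balance the M exponent: (1)·n from Y, plus −2·(0) − (1) + 3·(0) = -1 from the rest, must sum to zero.
n − 1 = 0, so n = 1.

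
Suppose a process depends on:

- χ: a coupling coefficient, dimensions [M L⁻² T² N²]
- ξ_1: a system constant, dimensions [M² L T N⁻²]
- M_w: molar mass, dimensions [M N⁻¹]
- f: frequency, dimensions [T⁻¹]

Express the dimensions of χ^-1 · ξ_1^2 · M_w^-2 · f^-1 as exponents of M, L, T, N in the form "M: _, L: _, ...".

Collect each base-dimension exponent across the product:
  M: −(1) + 2·(2) − 2·(1) − (0) = 1
  L: −(-2) + 2·(1) − 2·(0) − (0) = 4
  T: −(2) + 2·(1) − 2·(0) − (-1) = 1
  N: −(2) + 2·(-2) − 2·(-1) − (0) = -4
So the dimensions are [M L⁴ T N⁻⁴].

M: 1, L: 4, T: 1, N: -4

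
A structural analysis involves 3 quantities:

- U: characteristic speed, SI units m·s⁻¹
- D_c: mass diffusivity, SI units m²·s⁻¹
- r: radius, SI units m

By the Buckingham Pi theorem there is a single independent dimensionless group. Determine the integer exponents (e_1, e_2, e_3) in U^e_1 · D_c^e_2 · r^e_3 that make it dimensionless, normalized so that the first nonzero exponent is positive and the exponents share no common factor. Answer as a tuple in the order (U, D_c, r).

L: e_1·(1) + e_2·(2) + e_3·(1) = 0
T: e_1·(-1) + e_2·(-1) + e_3·(0) = 0
Solving this homogeneous linear system for the smallest-integer solution (first nonzero entry positive) gives (1, -1, 1).

(1, -1, 1)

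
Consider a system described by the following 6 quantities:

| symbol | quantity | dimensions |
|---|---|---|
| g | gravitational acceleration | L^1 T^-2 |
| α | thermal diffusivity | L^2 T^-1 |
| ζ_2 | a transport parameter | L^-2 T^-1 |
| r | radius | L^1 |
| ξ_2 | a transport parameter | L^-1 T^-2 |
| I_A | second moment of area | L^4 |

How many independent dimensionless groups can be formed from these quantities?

There are 6 variables and 2 base dimensions (L, T).
The dimension matrix has rank 2.
Independent dimensionless groups: 6 − 2 = 4.

4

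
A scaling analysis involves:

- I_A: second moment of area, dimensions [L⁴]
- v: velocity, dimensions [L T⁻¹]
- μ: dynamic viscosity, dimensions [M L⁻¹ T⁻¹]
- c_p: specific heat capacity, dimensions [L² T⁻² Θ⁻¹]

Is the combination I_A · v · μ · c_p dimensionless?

Sum the exponent of each base dimension across the product:
  M: [I_A]_M + [v]_M + [μ]_M + [c_p]_M = (0) + (0) + (1) + (0) = 1
  L: [I_A]_L + [v]_L + [μ]_L + [c_p]_L = (4) + (1) + (-1) + (2) = 6
  T: [I_A]_T + [v]_T + [μ]_T + [c_p]_T = (0) + (-1) + (-1) + (-2) = -4
  Θ: [I_A]_Θ + [v]_Θ + [μ]_Θ + [c_p]_Θ = (0) + (0) + (0) + (-1) = -1
Net dimensions [M L⁶ T⁻⁴ Θ⁻¹] ≠ [1] — not dimensionless.

no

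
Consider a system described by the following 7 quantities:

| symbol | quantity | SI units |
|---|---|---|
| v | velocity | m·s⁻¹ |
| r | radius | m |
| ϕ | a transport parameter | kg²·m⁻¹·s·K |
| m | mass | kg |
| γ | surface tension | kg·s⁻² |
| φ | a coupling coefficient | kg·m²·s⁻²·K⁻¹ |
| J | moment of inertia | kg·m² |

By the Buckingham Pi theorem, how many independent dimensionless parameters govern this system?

There are 7 variables and 4 base dimensions (M, L, T, Θ).
The dimension matrix has rank 4.
Independent dimensionless groups: 7 − 4 = 3.

3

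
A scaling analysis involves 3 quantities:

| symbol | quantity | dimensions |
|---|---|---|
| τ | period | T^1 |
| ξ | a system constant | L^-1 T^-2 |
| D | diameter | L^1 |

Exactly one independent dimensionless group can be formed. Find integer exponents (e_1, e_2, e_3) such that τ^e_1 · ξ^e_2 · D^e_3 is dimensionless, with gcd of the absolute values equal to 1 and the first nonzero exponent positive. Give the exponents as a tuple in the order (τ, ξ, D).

L: e_1·(0) + e_2·(-1) + e_3·(1) = 0
T: e_1·(1) + e_2·(-2) + e_3·(0) = 0
Solving this homogeneous linear system for the smallest-integer solution (first nonzero entry positive) gives (2, 1, 1).

(2, 1, 1)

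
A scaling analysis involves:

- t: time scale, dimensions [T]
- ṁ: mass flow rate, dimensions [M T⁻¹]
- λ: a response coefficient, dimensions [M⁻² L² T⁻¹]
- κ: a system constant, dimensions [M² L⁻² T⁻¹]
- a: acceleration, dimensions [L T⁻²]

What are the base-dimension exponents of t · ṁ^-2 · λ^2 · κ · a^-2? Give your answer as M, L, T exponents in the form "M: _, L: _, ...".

M: -4, L: 0, T: 4

Collect each base-dimension exponent across the product:
  M: (0) − 2·(1) + 2·(-2) + (2) − 2·(0) = -4
  L: (0) − 2·(0) + 2·(2) + (-2) − 2·(1) = 0
  T: (1) − 2·(-1) + 2·(-1) + (-1) − 2·(-2) = 4
So the dimensions are [M⁻⁴ T⁴].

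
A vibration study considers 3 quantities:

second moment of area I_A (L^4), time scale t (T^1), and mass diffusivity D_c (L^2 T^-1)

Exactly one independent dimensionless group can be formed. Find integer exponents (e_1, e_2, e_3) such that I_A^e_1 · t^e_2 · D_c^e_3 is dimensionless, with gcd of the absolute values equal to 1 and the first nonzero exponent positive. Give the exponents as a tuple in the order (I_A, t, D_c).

(1, -2, -2)

L: e_1·(4) + e_2·(0) + e_3·(2) = 0
T: e_1·(0) + e_2·(1) + e_3·(-1) = 0
Solving this homogeneous linear system for the smallest-integer solution (first nonzero entry positive) gives (1, -2, -2).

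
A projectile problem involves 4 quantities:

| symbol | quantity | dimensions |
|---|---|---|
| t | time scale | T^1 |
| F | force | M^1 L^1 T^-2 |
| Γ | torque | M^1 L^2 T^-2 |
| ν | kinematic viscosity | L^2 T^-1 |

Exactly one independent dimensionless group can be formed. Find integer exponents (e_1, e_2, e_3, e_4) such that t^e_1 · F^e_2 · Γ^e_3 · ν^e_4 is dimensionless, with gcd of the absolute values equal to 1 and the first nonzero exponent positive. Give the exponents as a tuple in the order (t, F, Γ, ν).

(1, 2, -2, 1)

M: e_1·(0) + e_2·(1) + e_3·(1) + e_4·(0) = 0
L: e_1·(0) + e_2·(1) + e_3·(2) + e_4·(2) = 0
T: e_1·(1) + e_2·(-2) + e_3·(-2) + e_4·(-1) = 0
Solving this homogeneous linear system for the smallest-integer solution (first nonzero entry positive) gives (1, 2, -2, 1).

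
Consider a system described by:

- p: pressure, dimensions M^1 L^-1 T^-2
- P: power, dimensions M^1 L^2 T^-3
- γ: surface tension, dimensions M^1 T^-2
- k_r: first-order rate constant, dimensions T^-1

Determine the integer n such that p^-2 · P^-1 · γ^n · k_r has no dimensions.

Balance the M exponent: (1)·n from γ, plus −2·(1) − (1) + (0) = -3 from the rest, must sum to zero.
n − 3 = 0, so n = 3.

3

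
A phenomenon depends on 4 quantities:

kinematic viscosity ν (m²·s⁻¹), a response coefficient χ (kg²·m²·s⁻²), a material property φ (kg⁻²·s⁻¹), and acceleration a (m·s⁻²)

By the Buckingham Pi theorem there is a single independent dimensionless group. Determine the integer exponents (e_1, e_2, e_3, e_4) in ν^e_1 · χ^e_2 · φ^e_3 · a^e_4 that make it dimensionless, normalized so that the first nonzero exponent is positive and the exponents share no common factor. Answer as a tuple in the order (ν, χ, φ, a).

M: e_1·(0) + e_2·(2) + e_3·(-2) + e_4·(0) = 0
L: e_1·(2) + e_2·(2) + e_3·(0) + e_4·(1) = 0
T: e_1·(-1) + e_2·(-2) + e_3·(-1) + e_4·(-2) = 0
Solving this homogeneous linear system for the smallest-integer solution (first nonzero entry positive) gives (1, -3, -3, 4).

(1, -3, -3, 4)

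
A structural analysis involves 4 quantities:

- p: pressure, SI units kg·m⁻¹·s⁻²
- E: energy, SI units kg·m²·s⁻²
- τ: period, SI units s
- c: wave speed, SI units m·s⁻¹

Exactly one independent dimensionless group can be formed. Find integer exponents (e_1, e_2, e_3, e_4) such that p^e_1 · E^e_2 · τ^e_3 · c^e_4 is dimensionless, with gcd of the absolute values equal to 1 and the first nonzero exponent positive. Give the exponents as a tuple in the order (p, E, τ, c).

(1, -1, 3, 3)

M: e_1·(1) + e_2·(1) + e_3·(0) + e_4·(0) = 0
L: e_1·(-1) + e_2·(2) + e_3·(0) + e_4·(1) = 0
T: e_1·(-2) + e_2·(-2) + e_3·(1) + e_4·(-1) = 0
Solving this homogeneous linear system for the smallest-integer solution (first nonzero entry positive) gives (1, -1, 3, 3).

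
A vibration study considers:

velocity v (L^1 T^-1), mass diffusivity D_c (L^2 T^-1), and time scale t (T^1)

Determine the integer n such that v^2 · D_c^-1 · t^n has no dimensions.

1

Balance the T exponent: (1)·n from t, plus 2·(-1) − (-1) = -1 from the rest, must sum to zero.
n − 1 = 0, so n = 1.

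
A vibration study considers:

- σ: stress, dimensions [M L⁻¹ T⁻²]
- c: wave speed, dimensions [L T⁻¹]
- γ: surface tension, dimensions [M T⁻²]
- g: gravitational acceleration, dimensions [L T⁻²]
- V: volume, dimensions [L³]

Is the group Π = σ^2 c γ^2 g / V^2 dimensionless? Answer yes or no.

no

Sum the exponent of each base dimension across the product:
  M: 2·[σ]_M + [c]_M + 2·[γ]_M + [g]_M − 2·[V]_M = 2·(1) + (0) + 2·(1) + (0) − 2·(0) = 4
  L: 2·[σ]_L + [c]_L + 2·[γ]_L + [g]_L − 2·[V]_L = 2·(-1) + (1) + 2·(0) + (1) − 2·(3) = -6
  T: 2·[σ]_T + [c]_T + 2·[γ]_T + [g]_T − 2·[V]_T = 2·(-2) + (-1) + 2·(-2) + (-2) − 2·(0) = -11
Net dimensions [M⁴ L⁻⁶ T⁻¹¹] ≠ [1] — not dimensionless.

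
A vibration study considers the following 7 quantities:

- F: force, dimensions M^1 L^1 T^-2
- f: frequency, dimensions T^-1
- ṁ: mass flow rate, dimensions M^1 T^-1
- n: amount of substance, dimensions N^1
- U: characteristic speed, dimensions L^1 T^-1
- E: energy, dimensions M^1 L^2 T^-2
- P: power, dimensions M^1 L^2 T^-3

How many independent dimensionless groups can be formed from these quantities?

There are 7 variables and 4 base dimensions (M, L, T, N).
The dimension matrix has rank 4.
Independent dimensionless groups: 7 − 4 = 3.

3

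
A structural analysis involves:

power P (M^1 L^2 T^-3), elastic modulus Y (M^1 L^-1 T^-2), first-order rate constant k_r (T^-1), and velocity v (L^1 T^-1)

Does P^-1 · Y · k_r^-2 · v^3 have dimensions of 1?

Sum the exponent of each base dimension across the product:
  M: −[P]_M + [Y]_M − 2·[k_r]_M + 3·[v]_M = −(1) + (1) − 2·(0) + 3·(0) = 0
  L: −[P]_L + [Y]_L − 2·[k_r]_L + 3·[v]_L = −(2) + (-1) − 2·(0) + 3·(1) = 0
  T: −[P]_T + [Y]_T − 2·[k_r]_T + 3·[v]_T = −(-3) + (-2) − 2·(-1) + 3·(-1) = 0
All base exponents vanish — dimensionless.

yes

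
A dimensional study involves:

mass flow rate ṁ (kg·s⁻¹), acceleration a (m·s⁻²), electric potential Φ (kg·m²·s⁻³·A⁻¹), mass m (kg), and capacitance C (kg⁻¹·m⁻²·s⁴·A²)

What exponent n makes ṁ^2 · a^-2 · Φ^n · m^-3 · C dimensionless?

2

Balance the M exponent: (1)·n from Φ, plus 2·(1) − 2·(0) − 3·(1) + (-1) = -2 from the rest, must sum to zero.
n − 2 = 0, so n = 2.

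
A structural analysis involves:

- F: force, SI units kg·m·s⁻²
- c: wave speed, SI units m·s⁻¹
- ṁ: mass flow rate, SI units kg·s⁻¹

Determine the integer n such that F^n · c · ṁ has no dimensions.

Balance the M exponent: (1)·n from F, plus (0) + (1) = 1 from the rest, must sum to zero.
n + 1 = 0, so n = -1.

-1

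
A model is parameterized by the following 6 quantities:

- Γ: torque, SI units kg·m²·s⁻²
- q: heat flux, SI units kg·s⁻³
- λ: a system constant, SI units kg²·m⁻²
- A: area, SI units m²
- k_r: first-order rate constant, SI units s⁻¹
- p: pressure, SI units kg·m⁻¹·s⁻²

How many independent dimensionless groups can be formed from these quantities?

3

There are 6 variables and 3 base dimensions (M, L, T).
The dimension matrix has rank 3.
Independent dimensionless groups: 6 − 3 = 3.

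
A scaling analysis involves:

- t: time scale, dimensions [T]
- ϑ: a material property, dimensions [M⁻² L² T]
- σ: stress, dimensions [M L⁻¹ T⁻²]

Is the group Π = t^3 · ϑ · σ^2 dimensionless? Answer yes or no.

yes

Sum the exponent of each base dimension across the product:
  M: 3·[t]_M + [ϑ]_M + 2·[σ]_M = 3·(0) + (-2) + 2·(1) = 0
  L: 3·[t]_L + [ϑ]_L + 2·[σ]_L = 3·(0) + (2) + 2·(-1) = 0
  T: 3·[t]_T + [ϑ]_T + 2·[σ]_T = 3·(1) + (1) + 2·(-2) = 0
All base exponents vanish — dimensionless.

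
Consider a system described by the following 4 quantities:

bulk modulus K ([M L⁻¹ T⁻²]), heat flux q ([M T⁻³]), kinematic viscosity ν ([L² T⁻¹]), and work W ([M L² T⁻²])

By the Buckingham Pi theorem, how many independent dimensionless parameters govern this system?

There are 4 variables and 3 base dimensions (M, L, T).
The dimension matrix has rank 3.
Independent dimensionless groups: 4 − 3 = 1.

1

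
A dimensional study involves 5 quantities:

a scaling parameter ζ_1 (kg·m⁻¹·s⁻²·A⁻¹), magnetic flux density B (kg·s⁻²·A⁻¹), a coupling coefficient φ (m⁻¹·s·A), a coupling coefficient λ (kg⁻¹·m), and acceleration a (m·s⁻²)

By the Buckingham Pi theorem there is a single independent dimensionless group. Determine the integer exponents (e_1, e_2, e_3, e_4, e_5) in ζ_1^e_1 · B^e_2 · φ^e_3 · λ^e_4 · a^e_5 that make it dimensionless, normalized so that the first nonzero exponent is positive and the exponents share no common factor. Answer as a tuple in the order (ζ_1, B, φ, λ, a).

M: e_1·(1) + e_2·(1) + e_3·(0) + e_4·(-1) + e_5·(0) = 0
L: e_1·(-1) + e_2·(0) + e_3·(-1) + e_4·(1) + e_5·(1) = 0
T: e_1·(-2) + e_2·(-2) + e_3·(1) + e_4·(0) + e_5·(-2) = 0
I: e_1·(-1) + e_2·(-1) + e_3·(1) + e_4·(0) + e_5·(0) = 0
Solving this homogeneous linear system for the smallest-integer solution (first nonzero entry positive) gives (1, -3, -2, -2, 1).

(1, -3, -2, -2, 1)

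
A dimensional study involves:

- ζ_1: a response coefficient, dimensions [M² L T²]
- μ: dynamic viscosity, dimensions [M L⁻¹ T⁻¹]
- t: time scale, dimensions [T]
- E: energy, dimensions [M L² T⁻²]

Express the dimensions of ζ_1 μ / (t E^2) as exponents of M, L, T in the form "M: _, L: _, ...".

Collect each base-dimension exponent across the product:
  M: (2) + (1) − (0) − 2·(1) = 1
  L: (1) + (-1) − (0) − 2·(2) = -4
  T: (2) + (-1) − (1) − 2·(-2) = 4
So the dimensions are [M L⁻⁴ T⁴].

M: 1, L: -4, T: 4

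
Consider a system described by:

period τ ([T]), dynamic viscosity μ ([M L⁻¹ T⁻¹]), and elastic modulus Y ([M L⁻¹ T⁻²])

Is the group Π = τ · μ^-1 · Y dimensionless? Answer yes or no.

yes

Sum the exponent of each base dimension across the product:
  M: [τ]_M − [μ]_M + [Y]_M = (0) − (1) + (1) = 0
  L: [τ]_L − [μ]_L + [Y]_L = (0) − (-1) + (-1) = 0
  T: [τ]_T − [μ]_T + [Y]_T = (1) − (-1) + (-2) = 0
  Θ: [τ]_Θ − [μ]_Θ + [Y]_Θ = (0) − (0) + (0) = 0
All base exponents vanish — dimensionless.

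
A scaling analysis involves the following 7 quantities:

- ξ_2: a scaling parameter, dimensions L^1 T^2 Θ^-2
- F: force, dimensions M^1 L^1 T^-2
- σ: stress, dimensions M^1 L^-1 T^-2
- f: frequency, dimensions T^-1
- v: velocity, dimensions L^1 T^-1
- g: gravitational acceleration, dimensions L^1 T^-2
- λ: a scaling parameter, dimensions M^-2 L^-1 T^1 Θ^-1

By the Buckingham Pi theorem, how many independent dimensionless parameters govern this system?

3

There are 7 variables and 4 base dimensions (M, L, T, Θ).
The dimension matrix has rank 4.
Independent dimensionless groups: 7 − 4 = 3.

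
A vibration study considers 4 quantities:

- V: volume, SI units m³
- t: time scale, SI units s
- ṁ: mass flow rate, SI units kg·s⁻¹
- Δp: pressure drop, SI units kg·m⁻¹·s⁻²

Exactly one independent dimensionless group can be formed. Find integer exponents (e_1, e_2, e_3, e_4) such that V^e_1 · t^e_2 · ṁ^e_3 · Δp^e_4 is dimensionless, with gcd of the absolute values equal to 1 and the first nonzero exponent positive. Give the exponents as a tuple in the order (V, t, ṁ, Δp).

(1, 3, -3, 3)

M: e_1·(0) + e_2·(0) + e_3·(1) + e_4·(1) = 0
L: e_1·(3) + e_2·(0) + e_3·(0) + e_4·(-1) = 0
T: e_1·(0) + e_2·(1) + e_3·(-1) + e_4·(-2) = 0
Solving this homogeneous linear system for the smallest-integer solution (first nonzero entry positive) gives (1, 3, -3, 3).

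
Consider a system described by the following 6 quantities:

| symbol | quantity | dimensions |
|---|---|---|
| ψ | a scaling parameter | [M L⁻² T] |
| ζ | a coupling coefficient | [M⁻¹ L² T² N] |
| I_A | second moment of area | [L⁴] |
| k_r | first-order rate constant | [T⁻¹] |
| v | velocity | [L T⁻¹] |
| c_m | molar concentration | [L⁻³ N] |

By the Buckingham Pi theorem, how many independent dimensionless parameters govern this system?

2

There are 6 variables and 4 base dimensions (M, L, T, N).
The dimension matrix has rank 4.
Independent dimensionless groups: 6 − 4 = 2.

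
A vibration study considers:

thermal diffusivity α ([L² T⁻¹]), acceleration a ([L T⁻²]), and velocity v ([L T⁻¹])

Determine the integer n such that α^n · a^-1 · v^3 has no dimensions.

-1

Balance the L exponent: (2)·n from α, plus −(1) + 3·(1) = 2 from the rest, must sum to zero.
2n + 2 = 0, so n = -1.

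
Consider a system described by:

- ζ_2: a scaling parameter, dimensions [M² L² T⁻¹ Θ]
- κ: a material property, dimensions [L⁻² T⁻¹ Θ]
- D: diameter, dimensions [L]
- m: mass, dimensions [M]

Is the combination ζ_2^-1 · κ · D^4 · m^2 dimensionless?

yes

Sum the exponent of each base dimension across the product:
  M: −[ζ_2]_M + [κ]_M + 4·[D]_M + 2·[m]_M = −(2) + (0) + 4·(0) + 2·(1) = 0
  L: −[ζ_2]_L + [κ]_L + 4·[D]_L + 2·[m]_L = −(2) + (-2) + 4·(1) + 2·(0) = 0
  T: −[ζ_2]_T + [κ]_T + 4·[D]_T + 2·[m]_T = −(-1) + (-1) + 4·(0) + 2·(0) = 0
  Θ: −[ζ_2]_Θ + [κ]_Θ + 4·[D]_Θ + 2·[m]_Θ = −(1) + (1) + 4·(0) + 2·(0) = 0
All base exponents vanish — dimensionless.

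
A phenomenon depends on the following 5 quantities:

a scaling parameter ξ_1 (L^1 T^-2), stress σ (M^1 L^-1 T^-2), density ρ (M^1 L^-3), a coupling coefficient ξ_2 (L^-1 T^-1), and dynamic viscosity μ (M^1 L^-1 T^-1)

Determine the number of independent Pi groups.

2

There are 5 variables and 3 base dimensions (M, L, T).
The dimension matrix has rank 3.
Independent dimensionless groups: 5 − 3 = 2.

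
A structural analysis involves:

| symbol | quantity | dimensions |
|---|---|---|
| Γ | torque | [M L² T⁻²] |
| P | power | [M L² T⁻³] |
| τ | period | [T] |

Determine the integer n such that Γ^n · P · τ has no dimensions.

-1

Balance the M exponent: (1)·n from Γ, plus (1) + (0) = 1 from the rest, must sum to zero.
n + 1 = 0, so n = -1.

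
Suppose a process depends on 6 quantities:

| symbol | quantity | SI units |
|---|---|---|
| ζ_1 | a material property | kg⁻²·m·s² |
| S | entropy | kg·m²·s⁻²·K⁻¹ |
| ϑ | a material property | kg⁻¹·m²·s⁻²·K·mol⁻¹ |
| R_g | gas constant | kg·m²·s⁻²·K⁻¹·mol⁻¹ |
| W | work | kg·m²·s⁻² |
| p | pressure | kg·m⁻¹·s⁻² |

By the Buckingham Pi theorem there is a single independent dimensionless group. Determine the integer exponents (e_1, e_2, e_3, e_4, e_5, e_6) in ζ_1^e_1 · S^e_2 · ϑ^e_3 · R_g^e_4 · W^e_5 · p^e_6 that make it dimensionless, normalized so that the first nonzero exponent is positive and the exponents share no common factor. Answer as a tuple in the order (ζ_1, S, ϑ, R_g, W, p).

M: e_1·(-2) + e_2·(1) + e_3·(-1) + e_4·(1) + e_5·(1) + e_6·(1) = 0
L: e_1·(1) + e_2·(2) + e_3·(2) + e_4·(2) + e_5·(2) + e_6·(-1) = 0
T: e_1·(2) + e_2·(-2) + e_3·(-2) + e_4·(-2) + e_5·(-2) + e_6·(-2) = 0
Θ: e_1·(0) + e_2·(-1) + e_3·(1) + e_4·(-1) + e_5·(0) + e_6·(0) = 0
N: e_1·(0) + e_2·(0) + e_3·(-1) + e_4·(-1) + e_5·(0) + e_6·(0) = 0
Solving this homogeneous linear system for the smallest-integer solution (first nonzero entry positive) gives (2, -2, -1, 1, 2, 2).

(2, -2, -1, 1, 2, 2)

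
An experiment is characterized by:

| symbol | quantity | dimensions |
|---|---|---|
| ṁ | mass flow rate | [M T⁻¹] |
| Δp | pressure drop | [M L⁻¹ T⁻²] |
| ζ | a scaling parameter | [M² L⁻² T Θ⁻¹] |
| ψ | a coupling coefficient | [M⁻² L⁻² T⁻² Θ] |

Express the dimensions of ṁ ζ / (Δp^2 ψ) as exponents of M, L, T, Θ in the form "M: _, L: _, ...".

Collect each base-dimension exponent across the product:
  M: (1) − 2·(1) + (2) − (-2) = 3
  L: (0) − 2·(-1) + (-2) − (-2) = 2
  T: (-1) − 2·(-2) + (1) − (-2) = 6
  Θ: (0) − 2·(0) + (-1) − (1) = -2
So the dimensions are [M³ L² T⁶ Θ⁻²].

M: 3, L: 2, T: 6, Θ: -2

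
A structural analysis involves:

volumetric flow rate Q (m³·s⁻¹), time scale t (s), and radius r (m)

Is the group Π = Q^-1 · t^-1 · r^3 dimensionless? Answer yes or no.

Sum the exponent of each base dimension across the product:
  L: −[Q]_L − [t]_L + 3·[r]_L = −(3) − (0) + 3·(1) = 0
  T: −[Q]_T − [t]_T + 3·[r]_T = −(-1) − (1) + 3·(0) = 0
All base exponents vanish — dimensionless.

yes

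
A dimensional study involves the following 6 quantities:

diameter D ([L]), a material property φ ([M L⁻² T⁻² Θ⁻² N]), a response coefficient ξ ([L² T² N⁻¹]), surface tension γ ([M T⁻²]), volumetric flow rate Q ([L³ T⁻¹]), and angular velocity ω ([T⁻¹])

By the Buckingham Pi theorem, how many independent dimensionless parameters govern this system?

1

There are 6 variables and 5 base dimensions (M, L, T, Θ, N).
The dimension matrix has rank 5.
Independent dimensionless groups: 6 − 5 = 1.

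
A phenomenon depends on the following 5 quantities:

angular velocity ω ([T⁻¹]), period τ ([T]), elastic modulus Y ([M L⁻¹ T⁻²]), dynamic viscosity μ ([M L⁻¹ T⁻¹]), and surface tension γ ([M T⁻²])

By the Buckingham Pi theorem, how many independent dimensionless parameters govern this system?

There are 5 variables and 3 base dimensions (M, L, T).
The dimension matrix has rank 3.
Independent dimensionless groups: 5 − 3 = 2.

2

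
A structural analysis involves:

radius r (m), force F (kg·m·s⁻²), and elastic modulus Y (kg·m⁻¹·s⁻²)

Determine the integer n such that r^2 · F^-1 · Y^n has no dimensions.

Balance the M exponent: (1)·n from Y, plus 2·(0) − (1) = -1 from the rest, must sum to zero.
n − 1 = 0, so n = 1.

1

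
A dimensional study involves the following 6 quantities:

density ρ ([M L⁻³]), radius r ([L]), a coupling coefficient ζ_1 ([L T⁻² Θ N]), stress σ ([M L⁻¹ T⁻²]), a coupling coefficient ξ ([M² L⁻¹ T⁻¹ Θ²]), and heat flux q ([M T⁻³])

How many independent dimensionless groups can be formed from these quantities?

1

There are 6 variables and 5 base dimensions (M, L, T, Θ, N).
The dimension matrix has rank 5.
Independent dimensionless groups: 6 − 5 = 1.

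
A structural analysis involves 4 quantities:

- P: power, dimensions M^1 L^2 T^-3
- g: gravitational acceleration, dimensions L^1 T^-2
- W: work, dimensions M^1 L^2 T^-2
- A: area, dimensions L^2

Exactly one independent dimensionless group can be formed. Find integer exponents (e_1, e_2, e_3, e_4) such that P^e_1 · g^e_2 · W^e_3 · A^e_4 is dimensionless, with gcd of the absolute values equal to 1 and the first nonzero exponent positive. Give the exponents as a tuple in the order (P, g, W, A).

(4, -2, -4, 1)

M: e_1·(1) + e_2·(0) + e_3·(1) + e_4·(0) = 0
L: e_1·(2) + e_2·(1) + e_3·(2) + e_4·(2) = 0
T: e_1·(-3) + e_2·(-2) + e_3·(-2) + e_4·(0) = 0
Solving this homogeneous linear system for the smallest-integer solution (first nonzero entry positive) gives (4, -2, -4, 1).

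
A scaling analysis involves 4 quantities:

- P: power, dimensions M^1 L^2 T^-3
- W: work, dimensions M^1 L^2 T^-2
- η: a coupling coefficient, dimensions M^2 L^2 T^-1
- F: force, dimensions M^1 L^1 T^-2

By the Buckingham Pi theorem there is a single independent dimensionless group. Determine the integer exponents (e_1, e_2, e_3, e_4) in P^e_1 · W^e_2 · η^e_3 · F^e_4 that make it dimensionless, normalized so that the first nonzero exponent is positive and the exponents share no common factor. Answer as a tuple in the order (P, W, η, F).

(3, -3, 1, -2)

M: e_1·(1) + e_2·(1) + e_3·(2) + e_4·(1) = 0
L: e_1·(2) + e_2·(2) + e_3·(2) + e_4·(1) = 0
T: e_1·(-3) + e_2·(-2) + e_3·(-1) + e_4·(-2) = 0
Solving this homogeneous linear system for the smallest-integer solution (first nonzero entry positive) gives (3, -3, 1, -2).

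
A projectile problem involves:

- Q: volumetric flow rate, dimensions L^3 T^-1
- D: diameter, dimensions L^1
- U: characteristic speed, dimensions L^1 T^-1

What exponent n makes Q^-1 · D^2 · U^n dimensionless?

Balance the L exponent: (1)·n from U, plus −(3) + 2·(1) = -1 from the rest, must sum to zero.
n − 1 = 0, so n = 1.

1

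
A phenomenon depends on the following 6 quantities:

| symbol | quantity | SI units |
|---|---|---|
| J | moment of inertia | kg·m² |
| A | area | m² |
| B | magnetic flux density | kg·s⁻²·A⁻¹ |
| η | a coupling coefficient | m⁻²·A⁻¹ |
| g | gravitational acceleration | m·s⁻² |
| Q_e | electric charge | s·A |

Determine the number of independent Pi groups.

There are 6 variables and 4 base dimensions (M, L, T, I).
The dimension matrix has rank 4.
Independent dimensionless groups: 6 − 4 = 2.

2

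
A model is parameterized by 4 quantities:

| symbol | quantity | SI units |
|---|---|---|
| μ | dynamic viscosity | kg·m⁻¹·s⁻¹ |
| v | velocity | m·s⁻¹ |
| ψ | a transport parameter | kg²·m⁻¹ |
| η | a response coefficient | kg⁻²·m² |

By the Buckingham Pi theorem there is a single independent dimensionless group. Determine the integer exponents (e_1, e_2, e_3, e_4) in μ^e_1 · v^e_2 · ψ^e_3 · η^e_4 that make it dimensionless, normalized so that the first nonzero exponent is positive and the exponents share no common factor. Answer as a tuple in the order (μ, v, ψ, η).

M: e_1·(1) + e_2·(0) + e_3·(2) + e_4·(-2) = 0
L: e_1·(-1) + e_2·(1) + e_3·(-1) + e_4·(2) = 0
T: e_1·(-1) + e_2·(-1) + e_3·(0) + e_4·(0) = 0
Solving this homogeneous linear system for the smallest-integer solution (first nonzero entry positive) gives (2, -2, 2, 3).

(2, -2, 2, 3)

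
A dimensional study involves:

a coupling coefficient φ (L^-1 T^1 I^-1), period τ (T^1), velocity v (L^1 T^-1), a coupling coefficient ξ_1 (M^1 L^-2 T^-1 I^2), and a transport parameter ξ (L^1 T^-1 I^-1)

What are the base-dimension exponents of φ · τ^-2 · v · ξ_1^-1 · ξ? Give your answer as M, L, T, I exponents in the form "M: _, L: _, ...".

M: -1, L: 3, T: -2, I: -4

Collect each base-dimension exponent across the product:
  M: (0) − 2·(0) + (0) − (1) + (0) = -1
  L: (-1) − 2·(0) + (1) − (-2) + (1) = 3
  T: (1) − 2·(1) + (-1) − (-1) + (-1) = -2
  I: (-1) − 2·(0) + (0) − (2) + (-1) = -4
So the dimensions are [M⁻¹ L³ T⁻² I⁻⁴].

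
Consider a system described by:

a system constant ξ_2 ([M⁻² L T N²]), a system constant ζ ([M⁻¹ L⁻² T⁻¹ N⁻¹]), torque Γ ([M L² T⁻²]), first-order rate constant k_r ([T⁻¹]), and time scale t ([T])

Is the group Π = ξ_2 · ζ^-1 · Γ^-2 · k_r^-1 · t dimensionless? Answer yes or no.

no

Sum the exponent of each base dimension across the product:
  M: [ξ_2]_M − [ζ]_M − 2·[Γ]_M − [k_r]_M + [t]_M = (-2) − (-1) − 2·(1) − (0) + (0) = -3
  L: [ξ_2]_L − [ζ]_L − 2·[Γ]_L − [k_r]_L + [t]_L = (1) − (-2) − 2·(2) − (0) + (0) = -1
  T: [ξ_2]_T − [ζ]_T − 2·[Γ]_T − [k_r]_T + [t]_T = (1) − (-1) − 2·(-2) − (-1) + (1) = 8
  N: [ξ_2]_N − [ζ]_N − 2·[Γ]_N − [k_r]_N + [t]_N = (2) − (-1) − 2·(0) − (0) + (0) = 3
Net dimensions [M⁻³ L⁻¹ T⁸ N³] ≠ [1] — not dimensionless.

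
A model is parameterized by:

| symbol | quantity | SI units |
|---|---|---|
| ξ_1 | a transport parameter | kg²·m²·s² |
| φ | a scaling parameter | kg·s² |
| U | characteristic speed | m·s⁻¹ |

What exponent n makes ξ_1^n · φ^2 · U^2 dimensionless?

-1

Balance the M exponent: (2)·n from ξ_1, plus 2·(1) + 2·(0) = 2 from the rest, must sum to zero.
2n + 2 = 0, so n = -1.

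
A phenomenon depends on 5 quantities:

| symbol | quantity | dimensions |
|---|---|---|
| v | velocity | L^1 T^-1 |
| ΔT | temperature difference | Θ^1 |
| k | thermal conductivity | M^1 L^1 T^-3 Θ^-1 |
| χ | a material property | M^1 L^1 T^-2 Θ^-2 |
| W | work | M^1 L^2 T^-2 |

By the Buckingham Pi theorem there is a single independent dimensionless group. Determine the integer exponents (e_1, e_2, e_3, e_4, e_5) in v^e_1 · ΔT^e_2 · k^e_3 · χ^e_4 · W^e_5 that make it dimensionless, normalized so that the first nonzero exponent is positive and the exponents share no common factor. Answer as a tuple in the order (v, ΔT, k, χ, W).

M: e_1·(0) + e_2·(0) + e_3·(1) + e_4·(1) + e_5·(1) = 0
L: e_1·(1) + e_2·(0) + e_3·(1) + e_4·(1) + e_5·(2) = 0
T: e_1·(-1) + e_2·(0) + e_3·(-3) + e_4·(-2) + e_5·(-2) = 0
Θ: e_1·(0) + e_2·(1) + e_3·(-1) + e_4·(-2) + e_5·(0) = 0
Solving this homogeneous linear system for the smallest-integer solution (first nonzero entry positive) gives (1, 3, -1, 2, -1).

(1, 3, -1, 2, -1)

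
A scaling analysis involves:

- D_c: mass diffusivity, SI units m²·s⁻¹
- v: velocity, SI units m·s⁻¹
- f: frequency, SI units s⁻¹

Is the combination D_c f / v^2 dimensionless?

yes

Sum the exponent of each base dimension across the product:
  L: [D_c]_L − 2·[v]_L + [f]_L = (2) − 2·(1) + (0) = 0
  T: [D_c]_T − 2·[v]_T + [f]_T = (-1) − 2·(-1) + (-1) = 0
All base exponents vanish — dimensionless.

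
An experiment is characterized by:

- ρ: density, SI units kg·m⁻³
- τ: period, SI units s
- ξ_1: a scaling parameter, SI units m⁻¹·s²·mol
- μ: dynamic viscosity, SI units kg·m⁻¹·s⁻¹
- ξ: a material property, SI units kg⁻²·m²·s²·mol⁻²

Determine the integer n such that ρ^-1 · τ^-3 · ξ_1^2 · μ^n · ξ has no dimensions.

Balance the M exponent: (1)·n from μ, plus −(1) − 3·(0) + 2·(0) + (-2) = -3 from the rest, must sum to zero.
n − 3 = 0, so n = 3.

3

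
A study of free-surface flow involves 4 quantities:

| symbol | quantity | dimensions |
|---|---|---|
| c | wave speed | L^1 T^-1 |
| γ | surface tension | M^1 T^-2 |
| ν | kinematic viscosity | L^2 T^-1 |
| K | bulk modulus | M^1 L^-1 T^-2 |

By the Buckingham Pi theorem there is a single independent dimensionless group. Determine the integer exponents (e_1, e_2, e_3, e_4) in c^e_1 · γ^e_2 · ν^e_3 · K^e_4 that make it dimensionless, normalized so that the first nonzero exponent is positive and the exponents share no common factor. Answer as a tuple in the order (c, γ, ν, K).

(1, 1, -1, -1)

M: e_1·(0) + e_2·(1) + e_3·(0) + e_4·(1) = 0
L: e_1·(1) + e_2·(0) + e_3·(2) + e_4·(-1) = 0
T: e_1·(-1) + e_2·(-2) + e_3·(-1) + e_4·(-2) = 0
Solving this homogeneous linear system for the smallest-integer solution (first nonzero entry positive) gives (1, 1, -1, -1).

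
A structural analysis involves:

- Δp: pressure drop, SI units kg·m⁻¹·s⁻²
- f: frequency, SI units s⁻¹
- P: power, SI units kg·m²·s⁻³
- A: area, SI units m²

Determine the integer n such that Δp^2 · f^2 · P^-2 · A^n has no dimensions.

Balance the L exponent: (2)·n from A, plus 2·(-1) + 2·(0) − 2·(2) = -6 from the rest, must sum to zero.
2n − 6 = 0, so n = 3.

3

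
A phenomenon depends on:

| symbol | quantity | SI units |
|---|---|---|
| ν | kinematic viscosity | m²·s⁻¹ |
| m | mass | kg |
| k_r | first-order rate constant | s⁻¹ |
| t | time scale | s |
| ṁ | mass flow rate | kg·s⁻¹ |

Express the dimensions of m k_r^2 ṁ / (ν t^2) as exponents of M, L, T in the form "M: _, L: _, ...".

M: 2, L: -2, T: -4

Collect each base-dimension exponent across the product:
  M: −(0) + (1) + 2·(0) − 2·(0) + (1) = 2
  L: −(2) + (0) + 2·(0) − 2·(0) + (0) = -2
  T: −(-1) + (0) + 2·(-1) − 2·(1) + (-1) = -4
So the dimensions are [M² L⁻² T⁻⁴].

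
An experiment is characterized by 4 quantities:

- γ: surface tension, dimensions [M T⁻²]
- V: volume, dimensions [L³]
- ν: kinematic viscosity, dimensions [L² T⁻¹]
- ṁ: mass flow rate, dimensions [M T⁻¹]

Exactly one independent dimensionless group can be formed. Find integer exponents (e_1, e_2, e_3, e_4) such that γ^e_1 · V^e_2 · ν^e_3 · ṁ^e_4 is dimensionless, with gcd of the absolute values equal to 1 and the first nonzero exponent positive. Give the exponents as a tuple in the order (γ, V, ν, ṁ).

M: e_1·(1) + e_2·(0) + e_3·(0) + e_4·(1) = 0
L: e_1·(0) + e_2·(3) + e_3·(2) + e_4·(0) = 0
T: e_1·(-2) + e_2·(0) + e_3·(-1) + e_4·(-1) = 0
Solving this homogeneous linear system for the smallest-integer solution (first nonzero entry positive) gives (3, 2, -3, -3).

(3, 2, -3, -3)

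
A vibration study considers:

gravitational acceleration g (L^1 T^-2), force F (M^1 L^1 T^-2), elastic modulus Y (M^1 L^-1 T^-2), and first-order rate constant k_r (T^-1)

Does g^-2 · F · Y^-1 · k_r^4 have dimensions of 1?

Sum the exponent of each base dimension across the product:
  M: −2·[g]_M + [F]_M − [Y]_M + 4·[k_r]_M = −2·(0) + (1) − (1) + 4·(0) = 0
  L: −2·[g]_L + [F]_L − [Y]_L + 4·[k_r]_L = −2·(1) + (1) − (-1) + 4·(0) = 0
  T: −2·[g]_T + [F]_T − [Y]_T + 4·[k_r]_T = −2·(-2) + (-2) − (-2) + 4·(-1) = 0
All base exponents vanish — dimensionless.

yes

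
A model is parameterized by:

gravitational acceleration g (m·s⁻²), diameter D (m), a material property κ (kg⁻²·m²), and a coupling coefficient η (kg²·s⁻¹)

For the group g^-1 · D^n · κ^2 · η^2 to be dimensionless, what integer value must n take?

Balance the L exponent: (1)·n from D, plus −(1) + 2·(2) + 2·(0) = 3 from the rest, must sum to zero.
n + 3 = 0, so n = -3.

-3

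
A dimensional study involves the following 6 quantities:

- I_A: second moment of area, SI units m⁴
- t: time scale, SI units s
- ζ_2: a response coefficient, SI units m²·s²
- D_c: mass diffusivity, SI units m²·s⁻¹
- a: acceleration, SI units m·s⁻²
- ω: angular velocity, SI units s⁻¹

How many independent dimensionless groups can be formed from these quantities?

4

There are 6 variables and 2 base dimensions (L, T).
The dimension matrix has rank 2.
Independent dimensionless groups: 6 − 2 = 4.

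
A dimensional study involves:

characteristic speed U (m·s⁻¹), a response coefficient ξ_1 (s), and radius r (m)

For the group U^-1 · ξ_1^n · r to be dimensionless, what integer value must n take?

Balance the T exponent: (1)·n from ξ_1, plus −(-1) + (0) = 1 from the rest, must sum to zero.
n + 1 = 0, so n = -1.

-1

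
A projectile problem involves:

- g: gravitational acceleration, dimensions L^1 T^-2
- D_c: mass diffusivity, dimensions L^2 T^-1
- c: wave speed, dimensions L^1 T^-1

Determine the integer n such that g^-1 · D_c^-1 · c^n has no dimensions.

Balance the L exponent: (1)·n from c, plus −(1) − (2) = -3 from the rest, must sum to zero.
n − 3 = 0, so n = 3.

3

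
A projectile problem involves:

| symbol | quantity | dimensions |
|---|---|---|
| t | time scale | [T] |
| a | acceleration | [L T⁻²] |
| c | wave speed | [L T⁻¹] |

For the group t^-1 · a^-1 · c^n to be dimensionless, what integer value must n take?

1

Balance the L exponent: (1)·n from c, plus −(0) − (1) = -1 from the rest, must sum to zero.
n − 1 = 0, so n = 1.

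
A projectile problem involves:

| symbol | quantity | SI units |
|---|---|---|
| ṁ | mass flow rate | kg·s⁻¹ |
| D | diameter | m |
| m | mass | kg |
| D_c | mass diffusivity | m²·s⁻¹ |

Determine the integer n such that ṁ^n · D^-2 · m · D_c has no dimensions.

Balance the M exponent: (1)·n from ṁ, plus −2·(0) + (1) + (0) = 1 from the rest, must sum to zero.
n + 1 = 0, so n = -1.

-1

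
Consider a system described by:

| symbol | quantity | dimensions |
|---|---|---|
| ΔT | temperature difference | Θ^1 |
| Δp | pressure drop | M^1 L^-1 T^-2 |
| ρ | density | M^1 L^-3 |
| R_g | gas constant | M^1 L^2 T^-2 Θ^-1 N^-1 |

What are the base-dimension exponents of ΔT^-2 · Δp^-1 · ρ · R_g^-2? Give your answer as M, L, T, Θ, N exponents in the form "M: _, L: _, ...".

Collect each base-dimension exponent across the product:
  M: −2·(0) − (1) + (1) − 2·(1) = -2
  L: −2·(0) − (-1) + (-3) − 2·(2) = -6
  T: −2·(0) − (-2) + (0) − 2·(-2) = 6
  Θ: −2·(1) − (0) + (0) − 2·(-1) = 0
  N: −2·(0) − (0) + (0) − 2·(-1) = 2
So the dimensions are [M⁻² L⁻⁶ T⁶ N²].

M: -2, L: -6, T: 6, Θ: 0, N: 2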